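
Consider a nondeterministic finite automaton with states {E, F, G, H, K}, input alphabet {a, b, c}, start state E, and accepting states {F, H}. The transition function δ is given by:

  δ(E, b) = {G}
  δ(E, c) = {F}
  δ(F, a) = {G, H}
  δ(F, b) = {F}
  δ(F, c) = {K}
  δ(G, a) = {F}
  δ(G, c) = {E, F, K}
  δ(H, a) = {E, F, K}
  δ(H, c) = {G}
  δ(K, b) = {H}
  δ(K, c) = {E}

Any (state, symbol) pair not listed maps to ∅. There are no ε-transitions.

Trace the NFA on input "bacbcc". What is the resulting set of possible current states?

Start in {E}.
Read 'b': {E} → {G}.
Read 'a': {G} → {F}.
Read 'c': {F} → {K}.
Read 'b': {K} → {H}.
Read 'c': {H} → {G}.
Read 'c': {G} → {E, F, K}.

{E, F, K}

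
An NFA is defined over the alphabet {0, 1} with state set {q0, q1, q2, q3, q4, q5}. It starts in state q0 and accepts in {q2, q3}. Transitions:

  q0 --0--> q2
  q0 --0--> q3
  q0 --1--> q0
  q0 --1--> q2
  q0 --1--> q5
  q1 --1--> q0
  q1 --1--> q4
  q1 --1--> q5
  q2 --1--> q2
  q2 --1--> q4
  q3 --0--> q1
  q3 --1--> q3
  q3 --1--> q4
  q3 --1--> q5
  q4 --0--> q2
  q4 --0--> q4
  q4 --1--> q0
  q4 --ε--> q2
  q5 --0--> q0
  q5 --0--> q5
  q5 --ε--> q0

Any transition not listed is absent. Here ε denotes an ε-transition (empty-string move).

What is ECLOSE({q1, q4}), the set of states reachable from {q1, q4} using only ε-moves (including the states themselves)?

Begin with {q1, q4}.
ε-move q4 → q2; add q2.

{q1, q2, q4}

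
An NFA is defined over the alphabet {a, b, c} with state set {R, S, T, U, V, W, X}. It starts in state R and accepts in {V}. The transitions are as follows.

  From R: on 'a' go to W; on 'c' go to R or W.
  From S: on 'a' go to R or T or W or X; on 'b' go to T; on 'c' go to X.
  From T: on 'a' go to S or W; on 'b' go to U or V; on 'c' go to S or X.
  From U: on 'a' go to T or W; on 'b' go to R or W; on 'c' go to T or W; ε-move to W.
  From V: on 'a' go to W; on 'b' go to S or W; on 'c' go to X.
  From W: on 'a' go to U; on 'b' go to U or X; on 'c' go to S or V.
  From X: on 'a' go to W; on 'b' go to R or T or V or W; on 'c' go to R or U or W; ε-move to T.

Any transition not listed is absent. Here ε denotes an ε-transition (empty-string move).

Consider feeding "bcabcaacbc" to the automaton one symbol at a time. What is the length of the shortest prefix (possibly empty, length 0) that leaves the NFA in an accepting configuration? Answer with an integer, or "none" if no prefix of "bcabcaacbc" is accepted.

none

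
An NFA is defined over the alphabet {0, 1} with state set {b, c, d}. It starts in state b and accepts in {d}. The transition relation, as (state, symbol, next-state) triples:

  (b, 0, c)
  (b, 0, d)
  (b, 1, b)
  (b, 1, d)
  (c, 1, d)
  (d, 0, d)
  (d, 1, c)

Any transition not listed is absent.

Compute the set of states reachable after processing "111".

Start in {b}.
Read '1': b→{b, d}; now {b, d}.
Read '1': b→{b, d}, d→{c}; now {b, c, d}.
Read '1': b→{b, d}, c→{d}, d→{c}; now {b, c, d}.

{b, c, d}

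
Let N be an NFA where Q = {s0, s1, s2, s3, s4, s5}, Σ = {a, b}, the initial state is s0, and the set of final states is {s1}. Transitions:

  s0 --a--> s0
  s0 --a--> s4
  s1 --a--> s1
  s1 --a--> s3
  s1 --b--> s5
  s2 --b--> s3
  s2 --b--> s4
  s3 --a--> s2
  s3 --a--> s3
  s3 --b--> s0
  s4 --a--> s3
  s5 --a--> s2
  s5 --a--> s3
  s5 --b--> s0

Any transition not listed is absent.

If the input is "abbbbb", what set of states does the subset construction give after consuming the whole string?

∅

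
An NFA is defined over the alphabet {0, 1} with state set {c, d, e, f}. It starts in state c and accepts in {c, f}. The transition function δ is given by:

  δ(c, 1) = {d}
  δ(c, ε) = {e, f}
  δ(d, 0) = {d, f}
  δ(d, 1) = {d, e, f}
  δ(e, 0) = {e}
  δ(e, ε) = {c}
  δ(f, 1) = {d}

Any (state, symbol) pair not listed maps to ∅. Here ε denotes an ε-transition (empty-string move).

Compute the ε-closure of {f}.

{f}

Begin with {f}.
No ε-moves leave this set, so the closure equals the set itself.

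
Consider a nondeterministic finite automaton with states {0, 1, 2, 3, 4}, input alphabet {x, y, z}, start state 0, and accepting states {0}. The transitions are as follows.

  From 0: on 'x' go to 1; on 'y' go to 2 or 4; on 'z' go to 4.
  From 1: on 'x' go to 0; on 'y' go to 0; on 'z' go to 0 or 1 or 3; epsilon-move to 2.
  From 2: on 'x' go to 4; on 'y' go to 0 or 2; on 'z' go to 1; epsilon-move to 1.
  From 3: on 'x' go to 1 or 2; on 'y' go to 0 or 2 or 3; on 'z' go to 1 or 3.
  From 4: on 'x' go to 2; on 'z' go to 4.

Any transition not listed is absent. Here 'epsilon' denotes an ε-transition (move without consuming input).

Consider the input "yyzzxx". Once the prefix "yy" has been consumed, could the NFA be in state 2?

Start in {0}.
Read 'y': 0→{2, 4}; union {2, 4}; ε-closure = {1, 2, 4}.
Read 'y': 1→{0}, 2→{0, 2}, 4→∅; union {0, 2}; ε-closure = {0, 1, 2}.
State 2 is in {0, 1, 2}.

Yes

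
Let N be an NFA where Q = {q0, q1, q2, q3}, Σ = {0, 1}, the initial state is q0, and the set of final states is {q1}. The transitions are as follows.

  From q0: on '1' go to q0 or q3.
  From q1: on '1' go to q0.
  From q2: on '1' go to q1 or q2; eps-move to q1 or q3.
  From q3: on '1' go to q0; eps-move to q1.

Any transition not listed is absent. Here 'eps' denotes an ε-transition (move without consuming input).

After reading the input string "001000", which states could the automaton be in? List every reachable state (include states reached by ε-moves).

∅

Start in {q0}.
Read '0': q0→∅; now ∅.
The set is empty and remains empty for the remaining 5 symbols.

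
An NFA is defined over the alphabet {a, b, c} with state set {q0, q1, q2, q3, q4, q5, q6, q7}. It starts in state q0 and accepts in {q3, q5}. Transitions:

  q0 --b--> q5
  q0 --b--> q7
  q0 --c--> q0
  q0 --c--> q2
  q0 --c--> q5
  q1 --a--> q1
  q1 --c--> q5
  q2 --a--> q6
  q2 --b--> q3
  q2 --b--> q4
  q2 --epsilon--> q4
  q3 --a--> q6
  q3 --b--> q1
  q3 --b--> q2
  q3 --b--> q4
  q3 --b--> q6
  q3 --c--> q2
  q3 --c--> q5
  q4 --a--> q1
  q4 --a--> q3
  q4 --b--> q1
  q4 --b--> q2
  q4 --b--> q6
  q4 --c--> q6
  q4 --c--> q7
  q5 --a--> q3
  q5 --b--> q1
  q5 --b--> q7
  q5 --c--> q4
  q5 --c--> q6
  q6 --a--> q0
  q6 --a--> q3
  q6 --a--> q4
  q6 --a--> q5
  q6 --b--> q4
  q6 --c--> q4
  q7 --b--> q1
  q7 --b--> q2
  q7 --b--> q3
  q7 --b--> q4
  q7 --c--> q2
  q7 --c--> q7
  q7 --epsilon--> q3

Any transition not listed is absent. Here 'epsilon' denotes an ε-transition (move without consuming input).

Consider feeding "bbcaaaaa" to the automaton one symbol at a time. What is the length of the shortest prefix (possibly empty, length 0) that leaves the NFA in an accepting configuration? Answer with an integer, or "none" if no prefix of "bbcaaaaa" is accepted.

1

Start in {q0}.
Read 'b': q0→{q5, q7}; union {q5, q7}; ε-closure = {q3, q5, q7}.
None of the earlier sets intersect F, but {q3, q5, q7} does.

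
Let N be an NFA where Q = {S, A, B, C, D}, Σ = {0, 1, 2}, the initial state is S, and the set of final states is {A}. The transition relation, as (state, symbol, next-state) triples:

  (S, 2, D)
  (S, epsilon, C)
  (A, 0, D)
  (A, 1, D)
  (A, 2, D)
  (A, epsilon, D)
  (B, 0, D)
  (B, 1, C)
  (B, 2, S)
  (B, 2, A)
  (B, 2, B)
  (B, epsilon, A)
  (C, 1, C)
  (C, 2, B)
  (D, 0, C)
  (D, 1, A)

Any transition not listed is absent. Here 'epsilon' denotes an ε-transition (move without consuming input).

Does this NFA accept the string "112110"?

No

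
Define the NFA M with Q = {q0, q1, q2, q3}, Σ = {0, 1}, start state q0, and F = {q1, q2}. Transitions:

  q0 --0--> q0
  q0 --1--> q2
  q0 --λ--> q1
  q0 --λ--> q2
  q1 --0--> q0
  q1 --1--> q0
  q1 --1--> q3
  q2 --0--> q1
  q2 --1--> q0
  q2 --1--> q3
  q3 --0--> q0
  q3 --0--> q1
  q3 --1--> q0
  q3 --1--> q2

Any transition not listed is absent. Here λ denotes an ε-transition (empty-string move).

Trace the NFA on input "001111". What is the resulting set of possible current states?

{q0, q1, q2, q3}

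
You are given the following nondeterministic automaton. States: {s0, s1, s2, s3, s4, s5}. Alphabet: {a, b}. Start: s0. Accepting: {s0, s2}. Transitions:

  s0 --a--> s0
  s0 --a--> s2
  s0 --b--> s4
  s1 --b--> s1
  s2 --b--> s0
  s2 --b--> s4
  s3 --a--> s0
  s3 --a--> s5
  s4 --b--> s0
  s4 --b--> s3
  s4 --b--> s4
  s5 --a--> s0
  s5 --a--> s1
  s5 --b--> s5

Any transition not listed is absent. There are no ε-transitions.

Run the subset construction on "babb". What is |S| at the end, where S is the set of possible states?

0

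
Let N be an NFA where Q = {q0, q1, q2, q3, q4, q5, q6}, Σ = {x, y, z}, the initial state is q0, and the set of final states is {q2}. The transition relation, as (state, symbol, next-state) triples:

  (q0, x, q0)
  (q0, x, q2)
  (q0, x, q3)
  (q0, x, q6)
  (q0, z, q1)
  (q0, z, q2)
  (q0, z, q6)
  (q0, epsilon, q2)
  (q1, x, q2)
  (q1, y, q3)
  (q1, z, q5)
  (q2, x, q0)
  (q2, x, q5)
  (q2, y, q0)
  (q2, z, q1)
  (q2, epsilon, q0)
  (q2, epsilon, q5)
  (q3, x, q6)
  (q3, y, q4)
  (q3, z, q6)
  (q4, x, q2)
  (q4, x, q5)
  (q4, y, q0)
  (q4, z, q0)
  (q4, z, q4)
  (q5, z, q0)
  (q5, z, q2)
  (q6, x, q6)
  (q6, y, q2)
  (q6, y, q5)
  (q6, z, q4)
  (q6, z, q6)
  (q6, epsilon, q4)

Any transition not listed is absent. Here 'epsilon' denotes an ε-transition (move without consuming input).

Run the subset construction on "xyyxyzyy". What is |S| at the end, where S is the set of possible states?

4

Start: ε-closure({q0}) = {q0, q2, q5}.
Read 'x': q0→{q0, q2, q3, q6}, q2→{q0, q5}, q5→∅; union {q0, q2, q3, q5, q6}; ε-closure = {q0, q2, q3, q4, q5, q6}.
Read 'y': q0→∅, q2→{q0}, q3→{q4}, q4→{q0}, q5→∅, q6→{q2, q5}; now {q0, q2, q4, q5}.
Read 'y': q0→∅, q2→{q0}, q4→{q0}, q5→∅; union {q0}; ε-closure = {q0, q2, q5}.
Read 'x': q0→{q0, q2, q3, q6}, q2→{q0, q5}, q5→∅; union {q0, q2, q3, q5, q6}; ε-closure = {q0, q2, q3, q4, q5, q6}.
Read 'y': q0→∅, q2→{q0}, q3→{q4}, q4→{q0}, q5→∅, q6→{q2, q5}; now {q0, q2, q4, q5}.
Read 'z': q0→{q1, q2, q6}, q2→{q1}, q4→{q0, q4}, q5→{q0, q2}; union {q0, q1, q2, q4, q6}; ε-closure = {q0, q1, q2, q4, q5, q6}.
Read 'y': q0→∅, q1→{q3}, q2→{q0}, q4→{q0}, q5→∅, q6→{q2, q5}; now {q0, q2, q3, q5}.
Read 'y': q0→∅, q2→{q0}, q3→{q4}, q5→∅; union {q0, q4}; ε-closure = {q0, q2, q4, q5}.
That set has 4 states.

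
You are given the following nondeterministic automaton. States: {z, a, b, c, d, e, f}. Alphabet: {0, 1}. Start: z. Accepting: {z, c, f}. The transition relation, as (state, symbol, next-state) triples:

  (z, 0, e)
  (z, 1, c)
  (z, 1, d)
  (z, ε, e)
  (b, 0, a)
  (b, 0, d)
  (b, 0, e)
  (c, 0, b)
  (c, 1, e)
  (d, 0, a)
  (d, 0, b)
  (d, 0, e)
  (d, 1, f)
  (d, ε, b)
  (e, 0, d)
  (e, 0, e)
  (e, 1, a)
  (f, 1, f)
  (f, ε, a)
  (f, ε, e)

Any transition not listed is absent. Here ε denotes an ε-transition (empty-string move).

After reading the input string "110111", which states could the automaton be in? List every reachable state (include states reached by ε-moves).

Start: ε-closure({z}) = {z, e}.
Read '1': {z, e} → {a, b, c, d}.
Read '1': {a, b, c, d} → {a, e, f}.
Read '0': {a, e, f} → {b, d, e}.
Read '1': {b, d, e} → {a, e, f}.
Read '1': {a, e, f} → {a, e, f}.
Read '1': {a, e, f} → {a, e, f}.

{a, e, f}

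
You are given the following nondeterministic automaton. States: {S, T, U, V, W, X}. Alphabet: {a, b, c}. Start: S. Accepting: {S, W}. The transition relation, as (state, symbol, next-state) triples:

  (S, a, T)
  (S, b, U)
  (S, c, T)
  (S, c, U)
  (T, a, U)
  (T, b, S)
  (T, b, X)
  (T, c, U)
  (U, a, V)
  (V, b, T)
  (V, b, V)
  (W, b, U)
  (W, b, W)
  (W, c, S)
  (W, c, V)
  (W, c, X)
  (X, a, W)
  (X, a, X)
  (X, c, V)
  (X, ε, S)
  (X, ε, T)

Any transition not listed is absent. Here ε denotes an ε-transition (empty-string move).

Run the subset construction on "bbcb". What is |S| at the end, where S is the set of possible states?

Start in {S}.
Read 'b': S→{U}; now {U}.
Read 'b': U→∅; now ∅.
The set is empty and remains empty for the remaining 2 symbols.
That set has 0 states.

0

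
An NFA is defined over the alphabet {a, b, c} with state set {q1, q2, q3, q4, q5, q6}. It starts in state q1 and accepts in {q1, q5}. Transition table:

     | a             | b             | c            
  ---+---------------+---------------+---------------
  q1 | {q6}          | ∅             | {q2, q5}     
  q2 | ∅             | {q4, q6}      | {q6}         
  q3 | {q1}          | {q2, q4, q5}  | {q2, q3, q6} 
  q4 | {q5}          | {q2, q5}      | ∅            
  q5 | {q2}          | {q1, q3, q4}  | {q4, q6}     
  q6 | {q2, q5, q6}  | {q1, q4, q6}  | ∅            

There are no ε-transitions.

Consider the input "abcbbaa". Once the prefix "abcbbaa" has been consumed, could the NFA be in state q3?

Start in {q1}.
Read 'a': {q1} → {q6}.
Read 'b': {q6} → {q1, q4, q6}.
Read 'c': {q1, q4, q6} → {q2, q5}.
Read 'b': {q2, q5} → {q1, q3, q4, q6}.
Read 'b': {q1, q3, q4, q6} → {q1, q2, q4, q5, q6}.
Read 'a': {q1, q2, q4, q5, q6} → {q2, q5, q6}.
Read 'a': {q2, q5, q6} → {q2, q5, q6}.
State q3 is not in {q2, q5, q6}.

No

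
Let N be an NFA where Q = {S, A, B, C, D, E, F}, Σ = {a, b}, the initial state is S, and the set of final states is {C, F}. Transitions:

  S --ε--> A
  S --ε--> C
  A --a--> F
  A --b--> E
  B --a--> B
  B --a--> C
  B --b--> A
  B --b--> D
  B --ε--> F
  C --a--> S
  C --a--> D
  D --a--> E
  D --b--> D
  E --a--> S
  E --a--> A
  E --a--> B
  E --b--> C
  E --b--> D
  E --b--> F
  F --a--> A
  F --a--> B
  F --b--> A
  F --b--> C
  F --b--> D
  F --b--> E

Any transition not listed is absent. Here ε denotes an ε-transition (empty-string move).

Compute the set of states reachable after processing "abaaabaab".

Start: ε-closure({S}) = {S, A, C}.
Read 'a': {S, A, C} → {S, A, C, D, F}.
Read 'b': {S, A, C, D, F} → {A, C, D, E}.
Read 'a': {A, C, D, E} → {S, A, B, C, D, E, F}.
Read 'a': {S, A, B, C, D, E, F} → {S, A, B, C, D, E, F}.
Read 'a': {S, A, B, C, D, E, F} → {S, A, B, C, D, E, F}.
Read 'b': {S, A, B, C, D, E, F} → {A, C, D, E, F}.
Read 'a': {A, C, D, E, F} → {S, A, B, C, D, E, F}.
Read 'a': {S, A, B, C, D, E, F} → {S, A, B, C, D, E, F}.
Read 'b': {S, A, B, C, D, E, F} → {A, C, D, E, F}.

{A, C, D, E, F}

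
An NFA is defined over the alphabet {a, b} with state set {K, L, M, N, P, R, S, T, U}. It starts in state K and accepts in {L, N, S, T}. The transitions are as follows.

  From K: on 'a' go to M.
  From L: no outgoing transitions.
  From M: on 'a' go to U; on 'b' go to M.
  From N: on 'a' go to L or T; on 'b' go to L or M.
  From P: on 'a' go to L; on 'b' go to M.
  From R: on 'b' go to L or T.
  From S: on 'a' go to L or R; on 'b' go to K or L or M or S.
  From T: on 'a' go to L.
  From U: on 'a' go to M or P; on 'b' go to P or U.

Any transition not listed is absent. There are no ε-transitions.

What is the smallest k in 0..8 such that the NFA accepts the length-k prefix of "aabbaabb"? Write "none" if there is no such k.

5

Start in {K}.
Read 'a': K→{M}; now {M}.
Read 'a': M→{U}; now {U}.
Read 'b': U→{P, U}; now {P, U}.
Read 'b': P→{M}, U→{P, U}; now {M, P, U}.
Read 'a': M→{U}, P→{L}, U→{M, P}; now {L, M, P, U}.
None of the earlier sets intersect F, but {L, M, P, U} does.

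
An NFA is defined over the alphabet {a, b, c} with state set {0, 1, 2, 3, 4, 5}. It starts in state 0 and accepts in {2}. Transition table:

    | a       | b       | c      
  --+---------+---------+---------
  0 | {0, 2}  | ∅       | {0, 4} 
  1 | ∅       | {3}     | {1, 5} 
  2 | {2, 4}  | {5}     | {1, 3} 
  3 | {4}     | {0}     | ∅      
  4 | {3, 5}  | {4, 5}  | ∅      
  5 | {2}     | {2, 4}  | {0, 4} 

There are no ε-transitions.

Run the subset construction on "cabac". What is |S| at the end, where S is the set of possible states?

Start in {0}.
Read 'c': {0} → {0, 4}.
Read 'a': {0, 4} → {0, 2, 3, 5}.
Read 'b': {0, 2, 3, 5} → {0, 2, 4, 5}.
Read 'a': {0, 2, 4, 5} → {0, 2, 3, 4, 5}.
Read 'c': {0, 2, 3, 4, 5} → {0, 1, 3, 4}.
That set has 4 states.

4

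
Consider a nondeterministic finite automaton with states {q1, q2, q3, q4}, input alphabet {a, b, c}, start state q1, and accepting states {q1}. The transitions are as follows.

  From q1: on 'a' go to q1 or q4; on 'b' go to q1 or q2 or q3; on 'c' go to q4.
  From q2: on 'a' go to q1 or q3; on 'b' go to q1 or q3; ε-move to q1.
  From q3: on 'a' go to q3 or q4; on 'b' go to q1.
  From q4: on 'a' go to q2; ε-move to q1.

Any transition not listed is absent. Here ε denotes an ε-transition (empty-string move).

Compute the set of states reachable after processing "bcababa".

{q1, q3, q4}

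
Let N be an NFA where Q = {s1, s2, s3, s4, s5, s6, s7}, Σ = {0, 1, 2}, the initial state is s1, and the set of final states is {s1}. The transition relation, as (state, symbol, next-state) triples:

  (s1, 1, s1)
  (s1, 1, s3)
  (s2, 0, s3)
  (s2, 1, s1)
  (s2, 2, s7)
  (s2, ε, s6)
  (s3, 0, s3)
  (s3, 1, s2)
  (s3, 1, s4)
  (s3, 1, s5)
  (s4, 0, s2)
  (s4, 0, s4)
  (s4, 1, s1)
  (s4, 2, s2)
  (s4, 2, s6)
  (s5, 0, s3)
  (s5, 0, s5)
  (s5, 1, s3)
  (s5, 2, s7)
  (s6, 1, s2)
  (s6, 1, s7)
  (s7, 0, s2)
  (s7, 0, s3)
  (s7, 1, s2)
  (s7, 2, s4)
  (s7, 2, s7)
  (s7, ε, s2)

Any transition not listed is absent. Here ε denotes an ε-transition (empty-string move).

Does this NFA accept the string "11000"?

No

Start in {s1}.
Read '1': s1→{s1, s3}; now {s1, s3}.
Read '1': s1→{s1, s3}, s3→{s2, s4, s5}; union {s1, s2, s3, s4, s5}; ε-closure = {s1, s2, s3, s4, s5, s6}.
Read '0': s1→∅, s2→{s3}, s3→{s3}, s4→{s2, s4}, s5→{s3, s5}, s6→∅; union {s2, s3, s4, s5}; ε-closure = {s2, s3, s4, s5, s6}.
Read '0': s2→{s3}, s3→{s3}, s4→{s2, s4}, s5→{s3, s5}, s6→∅; union {s2, s3, s4, s5}; ε-closure = {s2, s3, s4, s5, s6}.
Read '0': s2→{s3}, s3→{s3}, s4→{s2, s4}, s5→{s3, s5}, s6→∅; union {s2, s3, s4, s5}; ε-closure = {s2, s3, s4, s5, s6}.
The final set {s2, s3, s4, s5, s6} contains no accepting state.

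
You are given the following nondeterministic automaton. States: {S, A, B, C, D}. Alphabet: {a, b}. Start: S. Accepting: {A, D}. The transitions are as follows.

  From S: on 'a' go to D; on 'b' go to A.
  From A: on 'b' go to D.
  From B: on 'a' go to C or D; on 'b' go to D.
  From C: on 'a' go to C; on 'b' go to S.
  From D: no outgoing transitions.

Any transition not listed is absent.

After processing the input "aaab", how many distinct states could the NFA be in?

Start in {S}.
Read 'a': S→{D}; now {D}.
Read 'a': D→∅; now ∅.
The set is empty and remains empty for the remaining 2 symbols.
That set has 0 states.

0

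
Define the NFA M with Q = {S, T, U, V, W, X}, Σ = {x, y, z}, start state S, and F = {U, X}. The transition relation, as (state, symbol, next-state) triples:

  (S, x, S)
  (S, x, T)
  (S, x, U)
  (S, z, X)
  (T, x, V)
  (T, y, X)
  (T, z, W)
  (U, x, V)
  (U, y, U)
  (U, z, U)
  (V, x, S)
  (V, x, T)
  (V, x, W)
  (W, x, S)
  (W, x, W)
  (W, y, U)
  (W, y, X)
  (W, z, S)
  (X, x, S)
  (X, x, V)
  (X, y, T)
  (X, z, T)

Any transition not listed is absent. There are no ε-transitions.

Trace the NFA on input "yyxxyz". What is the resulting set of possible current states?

∅

Start in {S}.
Read 'y': S→∅; now ∅.
The set is empty and remains empty for the remaining 5 symbols.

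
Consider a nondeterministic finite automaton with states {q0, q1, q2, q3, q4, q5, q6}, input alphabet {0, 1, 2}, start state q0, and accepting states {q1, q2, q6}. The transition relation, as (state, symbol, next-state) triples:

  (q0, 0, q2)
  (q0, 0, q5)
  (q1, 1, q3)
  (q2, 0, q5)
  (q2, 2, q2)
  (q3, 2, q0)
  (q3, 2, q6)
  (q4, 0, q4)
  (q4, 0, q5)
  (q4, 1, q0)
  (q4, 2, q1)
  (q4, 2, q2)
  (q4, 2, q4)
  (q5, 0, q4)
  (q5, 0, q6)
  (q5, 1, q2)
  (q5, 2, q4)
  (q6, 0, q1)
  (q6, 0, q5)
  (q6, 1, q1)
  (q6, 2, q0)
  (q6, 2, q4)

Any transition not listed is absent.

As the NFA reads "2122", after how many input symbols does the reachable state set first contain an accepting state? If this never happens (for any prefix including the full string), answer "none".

none

Start in {q0}.
Read '2': {q0} → ∅.
The set is empty and remains empty for the remaining 3 symbols.
No reachable set along the way intersects F.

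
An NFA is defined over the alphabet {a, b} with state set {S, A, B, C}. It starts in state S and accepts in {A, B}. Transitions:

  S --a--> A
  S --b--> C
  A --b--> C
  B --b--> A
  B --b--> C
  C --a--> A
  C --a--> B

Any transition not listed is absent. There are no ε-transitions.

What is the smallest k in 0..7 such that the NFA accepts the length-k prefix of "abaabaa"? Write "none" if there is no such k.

Start in {S}.
Read 'a': {S} → {A}.
None of the earlier sets intersect F, but {A} does.

1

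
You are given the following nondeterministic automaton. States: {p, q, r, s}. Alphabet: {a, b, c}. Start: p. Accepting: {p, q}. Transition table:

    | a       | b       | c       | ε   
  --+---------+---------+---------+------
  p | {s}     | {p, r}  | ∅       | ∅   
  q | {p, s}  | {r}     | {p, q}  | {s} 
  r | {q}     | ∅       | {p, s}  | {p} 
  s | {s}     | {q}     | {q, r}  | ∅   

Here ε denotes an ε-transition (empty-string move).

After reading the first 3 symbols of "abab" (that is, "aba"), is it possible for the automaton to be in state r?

No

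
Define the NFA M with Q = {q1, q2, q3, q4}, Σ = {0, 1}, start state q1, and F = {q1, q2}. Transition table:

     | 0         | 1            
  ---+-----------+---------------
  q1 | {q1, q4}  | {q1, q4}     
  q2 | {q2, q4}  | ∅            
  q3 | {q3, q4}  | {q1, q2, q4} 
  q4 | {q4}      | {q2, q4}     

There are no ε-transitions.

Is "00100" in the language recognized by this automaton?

Yes

Start in {q1}.
Read '0': q1→{q1, q4}; now {q1, q4}.
Read '0': q1→{q1, q4}, q4→{q4}; now {q1, q4}.
Read '1': q1→{q1, q4}, q4→{q2, q4}; now {q1, q2, q4}.
Read '0': q1→{q1, q4}, q2→{q2, q4}, q4→{q4}; now {q1, q2, q4}.
Read '0': q1→{q1, q4}, q2→{q2, q4}, q4→{q4}; now {q1, q2, q4}.
The final set {q1, q2, q4} contains the accepting states q1, q2.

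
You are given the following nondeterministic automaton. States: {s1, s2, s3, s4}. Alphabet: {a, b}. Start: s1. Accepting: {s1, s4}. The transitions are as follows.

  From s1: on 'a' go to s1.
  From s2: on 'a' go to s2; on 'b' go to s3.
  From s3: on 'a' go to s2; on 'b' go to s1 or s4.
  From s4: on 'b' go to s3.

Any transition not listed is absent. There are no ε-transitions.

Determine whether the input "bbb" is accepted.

Start in {s1}.
Read 'b': {s1} → ∅.
The set is empty and remains empty for the remaining 2 symbols.
The final set ∅ contains no accepting state.

No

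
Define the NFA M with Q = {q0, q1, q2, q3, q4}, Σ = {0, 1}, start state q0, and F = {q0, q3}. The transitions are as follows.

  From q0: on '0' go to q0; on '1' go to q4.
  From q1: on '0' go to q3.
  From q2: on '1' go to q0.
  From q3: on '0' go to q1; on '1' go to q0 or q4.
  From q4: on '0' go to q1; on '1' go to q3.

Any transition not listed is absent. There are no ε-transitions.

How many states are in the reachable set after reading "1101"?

Start in {q0}.
Read '1': {q0} → {q4}.
Read '1': {q4} → {q3}.
Read '0': {q3} → {q1}.
Read '1': {q1} → ∅.
That set has 0 states.

0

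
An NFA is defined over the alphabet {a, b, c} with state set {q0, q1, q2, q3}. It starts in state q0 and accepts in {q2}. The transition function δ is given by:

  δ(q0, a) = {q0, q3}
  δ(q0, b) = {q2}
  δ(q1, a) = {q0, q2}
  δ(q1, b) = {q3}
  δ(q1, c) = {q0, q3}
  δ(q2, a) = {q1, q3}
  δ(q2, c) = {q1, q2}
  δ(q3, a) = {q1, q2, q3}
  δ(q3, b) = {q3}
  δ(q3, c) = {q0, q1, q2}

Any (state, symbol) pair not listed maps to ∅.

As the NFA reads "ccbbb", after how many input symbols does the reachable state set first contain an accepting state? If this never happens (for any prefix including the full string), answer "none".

none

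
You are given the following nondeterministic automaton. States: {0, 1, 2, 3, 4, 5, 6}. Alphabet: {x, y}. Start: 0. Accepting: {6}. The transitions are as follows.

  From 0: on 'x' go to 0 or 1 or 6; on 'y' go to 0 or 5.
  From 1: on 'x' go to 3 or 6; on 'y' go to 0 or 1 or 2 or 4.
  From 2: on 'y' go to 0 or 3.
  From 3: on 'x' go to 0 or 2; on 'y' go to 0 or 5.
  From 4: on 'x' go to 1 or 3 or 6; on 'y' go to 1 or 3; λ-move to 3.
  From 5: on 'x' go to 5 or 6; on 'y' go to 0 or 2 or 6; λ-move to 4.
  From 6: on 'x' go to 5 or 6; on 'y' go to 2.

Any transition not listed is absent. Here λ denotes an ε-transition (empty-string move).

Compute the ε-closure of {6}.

{6}

Begin with {6}.
No ε-moves leave this set, so the closure equals the set itself.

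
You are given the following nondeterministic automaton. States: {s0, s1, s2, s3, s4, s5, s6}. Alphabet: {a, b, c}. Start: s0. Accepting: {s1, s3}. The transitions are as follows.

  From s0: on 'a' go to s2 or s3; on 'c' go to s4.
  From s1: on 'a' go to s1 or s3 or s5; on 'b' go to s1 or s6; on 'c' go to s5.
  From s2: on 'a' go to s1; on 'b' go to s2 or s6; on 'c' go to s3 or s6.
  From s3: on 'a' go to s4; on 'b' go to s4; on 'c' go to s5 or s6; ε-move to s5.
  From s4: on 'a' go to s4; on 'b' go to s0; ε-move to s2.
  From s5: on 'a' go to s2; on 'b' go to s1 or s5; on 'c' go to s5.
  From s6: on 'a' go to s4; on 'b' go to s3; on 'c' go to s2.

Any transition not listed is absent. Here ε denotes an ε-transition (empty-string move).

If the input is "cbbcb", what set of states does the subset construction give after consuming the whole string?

{s1, s2, s3, s4, s5, s6}

Start in {s0}.
Read 'c': s0→{s4}; union {s4}; ε-closure = {s2, s4}.
Read 'b': s2→{s2, s6}, s4→{s0}; now {s0, s2, s6}.
Read 'b': s0→∅, s2→{s2, s6}, s6→{s3}; union {s2, s3, s6}; ε-closure = {s2, s3, s5, s6}.
Read 'c': s2→{s3, s6}, s3→{s5, s6}, s5→{s5}, s6→{s2}; now {s2, s3, s5, s6}.
Read 'b': s2→{s2, s6}, s3→{s4}, s5→{s1, s5}, s6→{s3}; now {s1, s2, s3, s4, s5, s6}.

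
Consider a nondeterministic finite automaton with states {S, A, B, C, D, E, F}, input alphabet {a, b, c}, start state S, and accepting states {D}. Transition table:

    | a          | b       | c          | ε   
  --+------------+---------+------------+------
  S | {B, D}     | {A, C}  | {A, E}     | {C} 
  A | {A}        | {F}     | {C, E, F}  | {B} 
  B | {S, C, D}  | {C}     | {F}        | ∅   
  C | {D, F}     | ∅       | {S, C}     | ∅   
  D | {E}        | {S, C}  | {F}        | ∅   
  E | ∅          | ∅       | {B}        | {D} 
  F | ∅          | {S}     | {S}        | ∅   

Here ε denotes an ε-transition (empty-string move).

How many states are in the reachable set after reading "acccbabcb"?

5

Start: ε-closure({S}) = {S, C}.
Read 'a': {S, C} → {B, D, F}.
Read 'c': {B, D, F} → {S, C, F}.
Read 'c': {S, C, F} → {S, A, B, C, D, E}.
Read 'c': {S, A, B, C, D, E} → {S, A, B, C, D, E, F}.
Read 'b': {S, A, B, C, D, E, F} → {S, A, B, C, F}.
Read 'a': {S, A, B, C, F} → {S, A, B, C, D, F}.
Read 'b': {S, A, B, C, D, F} → {S, A, B, C, F}.
Read 'c': {S, A, B, C, F} → {S, A, B, C, D, E, F}.
Read 'b': {S, A, B, C, D, E, F} → {S, A, B, C, F}.
That set has 5 states.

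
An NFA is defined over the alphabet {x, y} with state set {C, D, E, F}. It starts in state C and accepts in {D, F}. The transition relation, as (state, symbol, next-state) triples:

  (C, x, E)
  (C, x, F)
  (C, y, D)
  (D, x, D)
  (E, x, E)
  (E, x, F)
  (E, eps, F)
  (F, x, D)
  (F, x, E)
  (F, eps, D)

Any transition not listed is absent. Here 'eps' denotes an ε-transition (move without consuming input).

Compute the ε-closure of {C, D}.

Begin with {C, D}.
No ε-moves leave this set, so the closure equals the set itself.

{C, D}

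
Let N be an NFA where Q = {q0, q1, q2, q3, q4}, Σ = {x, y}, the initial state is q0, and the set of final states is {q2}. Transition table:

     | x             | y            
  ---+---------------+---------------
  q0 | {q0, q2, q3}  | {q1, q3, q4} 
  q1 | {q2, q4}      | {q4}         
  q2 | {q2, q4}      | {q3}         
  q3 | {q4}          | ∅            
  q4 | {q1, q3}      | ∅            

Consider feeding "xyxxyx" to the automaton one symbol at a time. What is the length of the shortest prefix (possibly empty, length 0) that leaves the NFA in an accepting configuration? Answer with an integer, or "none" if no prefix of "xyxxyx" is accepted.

1

Start in {q0}.
Read 'x': {q0} → {q0, q2, q3}.
None of the earlier sets intersect F, but {q0, q2, q3} does.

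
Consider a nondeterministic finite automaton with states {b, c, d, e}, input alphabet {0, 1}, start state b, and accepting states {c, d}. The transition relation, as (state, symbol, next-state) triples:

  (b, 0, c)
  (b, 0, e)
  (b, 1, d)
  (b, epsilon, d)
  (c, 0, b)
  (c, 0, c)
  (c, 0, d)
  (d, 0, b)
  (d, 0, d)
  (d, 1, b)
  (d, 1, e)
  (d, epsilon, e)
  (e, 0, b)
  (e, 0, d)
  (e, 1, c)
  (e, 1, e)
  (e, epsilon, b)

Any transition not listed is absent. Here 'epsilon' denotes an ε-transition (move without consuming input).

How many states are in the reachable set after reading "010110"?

4

Start: ε-closure({b}) = {b, d, e}.
Read '0': b→{c, e}, d→{b, d}, e→{b, d}; now {b, c, d, e}.
Read '1': b→{d}, c→∅, d→{b, e}, e→{c, e}; now {b, c, d, e}.
Read '0': b→{c, e}, c→{b, c, d}, d→{b, d}, e→{b, d}; now {b, c, d, e}.
Read '1': b→{d}, c→∅, d→{b, e}, e→{c, e}; now {b, c, d, e}.
Read '1': b→{d}, c→∅, d→{b, e}, e→{c, e}; now {b, c, d, e}.
Read '0': b→{c, e}, c→{b, c, d}, d→{b, d}, e→{b, d}; now {b, c, d, e}.
That set has 4 states.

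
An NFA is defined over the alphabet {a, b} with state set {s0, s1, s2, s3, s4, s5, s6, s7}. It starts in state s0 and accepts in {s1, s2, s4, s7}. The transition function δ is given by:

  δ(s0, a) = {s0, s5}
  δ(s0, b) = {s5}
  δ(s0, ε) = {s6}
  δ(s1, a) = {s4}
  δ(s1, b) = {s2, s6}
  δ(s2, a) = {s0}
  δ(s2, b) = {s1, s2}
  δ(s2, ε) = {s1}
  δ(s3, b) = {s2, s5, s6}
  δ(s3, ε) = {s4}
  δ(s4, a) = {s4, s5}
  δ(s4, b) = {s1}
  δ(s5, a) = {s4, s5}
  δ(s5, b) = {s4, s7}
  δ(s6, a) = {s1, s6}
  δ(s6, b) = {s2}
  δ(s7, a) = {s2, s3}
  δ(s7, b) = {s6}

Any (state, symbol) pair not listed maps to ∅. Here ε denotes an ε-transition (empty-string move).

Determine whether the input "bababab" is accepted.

Yes

Start: ε-closure({s0}) = {s0, s6}.
Read 'b': s0→{s5}, s6→{s2}; union {s2, s5}; ε-closure = {s1, s2, s5}.
Read 'a': s1→{s4}, s2→{s0}, s5→{s4, s5}; union {s0, s4, s5}; ε-closure = {s0, s4, s5, s6}.
Read 'b': s0→{s5}, s4→{s1}, s5→{s4, s7}, s6→{s2}; now {s1, s2, s4, s5, s7}.
Read 'a': s1→{s4}, s2→{s0}, s4→{s4, s5}, s5→{s4, s5}, s7→{s2, s3}; union {s0, s2, s3, s4, s5}; ε-closure = {s0, s1, s2, s3, s4, s5, s6}.
Read 'b': s0→{s5}, s1→{s2, s6}, s2→{s1, s2}, s3→{s2, s5, s6}, s4→{s1}, s5→{s4, s7}, s6→{s2}; now {s1, s2, s4, s5, s6, s7}.
Read 'a': s1→{s4}, s2→{s0}, s4→{s4, s5}, s5→{s4, s5}, s6→{s1, s6}, s7→{s2, s3}; now {s0, s1, s2, s3, s4, s5, s6}.
Read 'b': s0→{s5}, s1→{s2, s6}, s2→{s1, s2}, s3→{s2, s5, s6}, s4→{s1}, s5→{s4, s7}, s6→{s2}; now {s1, s2, s4, s5, s6, s7}.
The final set {s1, s2, s4, s5, s6, s7} contains the accepting states s1, s2, s4, s7.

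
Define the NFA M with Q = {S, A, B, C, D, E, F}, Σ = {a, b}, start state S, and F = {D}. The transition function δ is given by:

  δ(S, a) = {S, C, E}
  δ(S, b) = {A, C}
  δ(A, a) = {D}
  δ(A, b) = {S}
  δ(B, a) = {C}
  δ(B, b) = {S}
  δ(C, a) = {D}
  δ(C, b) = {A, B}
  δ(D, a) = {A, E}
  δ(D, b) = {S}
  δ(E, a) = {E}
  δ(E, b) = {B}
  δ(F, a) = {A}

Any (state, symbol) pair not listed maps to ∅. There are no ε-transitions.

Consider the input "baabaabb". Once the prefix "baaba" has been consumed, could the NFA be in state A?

Start in {S}.
Read 'b': S→{A, C}; now {A, C}.
Read 'a': A→{D}, C→{D}; now {D}.
Read 'a': D→{A, E}; now {A, E}.
Read 'b': A→{S}, E→{B}; now {S, B}.
Read 'a': S→{S, C, E}, B→{C}; now {S, C, E}.
State A is not in {S, C, E}.

No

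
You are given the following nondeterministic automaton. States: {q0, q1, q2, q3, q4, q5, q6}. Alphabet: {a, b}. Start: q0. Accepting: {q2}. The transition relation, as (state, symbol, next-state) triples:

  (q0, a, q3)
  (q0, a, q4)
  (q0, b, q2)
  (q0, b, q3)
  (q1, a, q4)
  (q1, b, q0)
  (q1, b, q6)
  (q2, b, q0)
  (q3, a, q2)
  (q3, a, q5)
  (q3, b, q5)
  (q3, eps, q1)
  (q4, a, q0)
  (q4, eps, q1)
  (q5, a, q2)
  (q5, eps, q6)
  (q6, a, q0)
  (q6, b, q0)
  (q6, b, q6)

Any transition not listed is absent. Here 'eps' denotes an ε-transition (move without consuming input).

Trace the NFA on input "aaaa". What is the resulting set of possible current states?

{q0, q1, q2, q3, q4, q5, q6}

Start in {q0}.
Read 'a': {q0} → {q1, q3, q4}.
Read 'a': {q1, q3, q4} → {q0, q1, q2, q4, q5, q6}.
Read 'a': {q0, q1, q2, q4, q5, q6} → {q0, q1, q2, q3, q4}.
Read 'a': {q0, q1, q2, q3, q4} → {q0, q1, q2, q3, q4, q5, q6}.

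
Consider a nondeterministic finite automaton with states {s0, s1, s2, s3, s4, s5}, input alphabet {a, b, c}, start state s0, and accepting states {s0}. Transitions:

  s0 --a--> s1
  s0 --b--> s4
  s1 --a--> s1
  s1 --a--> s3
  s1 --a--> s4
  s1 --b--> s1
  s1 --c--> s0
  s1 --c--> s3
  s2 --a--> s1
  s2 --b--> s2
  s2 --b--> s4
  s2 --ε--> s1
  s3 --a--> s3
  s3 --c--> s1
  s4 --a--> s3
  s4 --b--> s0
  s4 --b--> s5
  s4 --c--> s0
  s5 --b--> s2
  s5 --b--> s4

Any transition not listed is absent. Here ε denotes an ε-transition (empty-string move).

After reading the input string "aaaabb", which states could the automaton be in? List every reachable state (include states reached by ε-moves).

{s1, s2, s4}

Start in {s0}.
Read 'a': {s0} → {s1}.
Read 'a': {s1} → {s1, s3, s4}.
Read 'a': {s1, s3, s4} → {s1, s3, s4}.
Read 'a': {s1, s3, s4} → {s1, s3, s4}.
Read 'b': {s1, s3, s4} → {s0, s1, s5}.
Read 'b': {s0, s1, s5} → {s1, s2, s4}.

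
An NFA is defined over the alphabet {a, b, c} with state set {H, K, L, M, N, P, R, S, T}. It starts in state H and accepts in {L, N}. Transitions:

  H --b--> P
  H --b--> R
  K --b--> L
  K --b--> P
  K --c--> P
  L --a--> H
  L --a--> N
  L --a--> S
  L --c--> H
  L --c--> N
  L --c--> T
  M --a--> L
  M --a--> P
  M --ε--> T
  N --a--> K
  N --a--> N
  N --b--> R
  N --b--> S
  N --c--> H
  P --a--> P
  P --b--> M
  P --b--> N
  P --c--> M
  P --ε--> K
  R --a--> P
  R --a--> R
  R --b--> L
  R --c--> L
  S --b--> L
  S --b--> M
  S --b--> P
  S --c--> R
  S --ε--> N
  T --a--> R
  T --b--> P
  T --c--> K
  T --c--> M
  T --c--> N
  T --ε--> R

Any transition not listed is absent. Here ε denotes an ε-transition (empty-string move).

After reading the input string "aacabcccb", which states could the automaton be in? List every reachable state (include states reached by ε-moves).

∅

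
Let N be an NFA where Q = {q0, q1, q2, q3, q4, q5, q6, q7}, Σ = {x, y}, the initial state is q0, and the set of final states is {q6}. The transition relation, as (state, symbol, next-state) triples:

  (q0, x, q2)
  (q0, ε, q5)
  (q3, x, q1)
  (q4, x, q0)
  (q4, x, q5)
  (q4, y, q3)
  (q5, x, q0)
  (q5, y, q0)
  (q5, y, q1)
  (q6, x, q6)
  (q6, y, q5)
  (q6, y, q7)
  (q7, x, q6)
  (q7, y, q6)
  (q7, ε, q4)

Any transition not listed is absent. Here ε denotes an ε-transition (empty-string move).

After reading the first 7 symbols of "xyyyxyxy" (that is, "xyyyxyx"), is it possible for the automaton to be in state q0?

Start: ε-closure({q0}) = {q0, q5}.
Read 'x': {q0, q5} → {q0, q2, q5}.
Read 'y': {q0, q2, q5} → {q0, q1, q5}.
Read 'y': {q0, q1, q5} → {q0, q1, q5}.
Read 'y': {q0, q1, q5} → {q0, q1, q5}.
Read 'x': {q0, q1, q5} → {q0, q2, q5}.
Read 'y': {q0, q2, q5} → {q0, q1, q5}.
Read 'x': {q0, q1, q5} → {q0, q2, q5}.
State q0 is in {q0, q2, q5}.

Yes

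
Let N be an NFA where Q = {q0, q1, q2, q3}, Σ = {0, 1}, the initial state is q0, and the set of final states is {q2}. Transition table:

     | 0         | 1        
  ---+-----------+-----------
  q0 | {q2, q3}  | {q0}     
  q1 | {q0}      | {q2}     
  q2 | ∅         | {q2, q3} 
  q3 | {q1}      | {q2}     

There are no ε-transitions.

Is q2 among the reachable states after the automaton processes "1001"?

Start in {q0}.
Read '1': q0→{q0}; now {q0}.
Read '0': q0→{q2, q3}; now {q2, q3}.
Read '0': q2→∅, q3→{q1}; now {q1}.
Read '1': q1→{q2}; now {q2}.
State q2 is in {q2}.

Yes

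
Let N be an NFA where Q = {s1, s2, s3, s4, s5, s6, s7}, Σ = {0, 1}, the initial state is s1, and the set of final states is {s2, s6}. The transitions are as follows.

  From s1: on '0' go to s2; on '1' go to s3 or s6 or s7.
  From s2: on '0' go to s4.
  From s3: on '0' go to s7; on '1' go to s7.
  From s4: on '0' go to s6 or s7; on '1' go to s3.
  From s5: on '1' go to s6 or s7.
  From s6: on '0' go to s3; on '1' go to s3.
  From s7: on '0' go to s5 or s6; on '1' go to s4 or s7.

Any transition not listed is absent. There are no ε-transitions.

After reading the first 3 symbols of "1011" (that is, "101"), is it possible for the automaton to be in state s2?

No

Start in {s1}.
Read '1': s1→{s3, s6, s7}; now {s3, s6, s7}.
Read '0': s3→{s7}, s6→{s3}, s7→{s5, s6}; now {s3, s5, s6, s7}.
Read '1': s3→{s7}, s5→{s6, s7}, s6→{s3}, s7→{s4, s7}; now {s3, s4, s6, s7}.
State s2 is not in {s3, s4, s6, s7}.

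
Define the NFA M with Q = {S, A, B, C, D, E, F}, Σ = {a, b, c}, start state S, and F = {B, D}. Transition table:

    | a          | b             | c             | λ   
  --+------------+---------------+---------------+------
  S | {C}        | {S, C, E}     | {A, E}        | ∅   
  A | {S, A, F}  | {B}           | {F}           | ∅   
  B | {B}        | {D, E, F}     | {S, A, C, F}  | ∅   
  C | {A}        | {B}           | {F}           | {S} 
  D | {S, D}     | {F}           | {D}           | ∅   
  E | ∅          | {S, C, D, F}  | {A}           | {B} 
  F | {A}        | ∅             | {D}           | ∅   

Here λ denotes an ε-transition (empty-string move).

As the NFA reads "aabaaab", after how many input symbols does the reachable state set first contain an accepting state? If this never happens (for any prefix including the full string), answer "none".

Start in {S}.
Read 'a': S→{C}; union {C}; ε-closure = {S, C}.
Read 'a': S→{C}, C→{A}; union {A, C}; ε-closure = {S, A, C}.
Read 'b': S→{S, C, E}, A→{B}, C→{B}; now {S, B, C, E}.
None of the earlier sets intersect F, but {S, B, C, E} does.

3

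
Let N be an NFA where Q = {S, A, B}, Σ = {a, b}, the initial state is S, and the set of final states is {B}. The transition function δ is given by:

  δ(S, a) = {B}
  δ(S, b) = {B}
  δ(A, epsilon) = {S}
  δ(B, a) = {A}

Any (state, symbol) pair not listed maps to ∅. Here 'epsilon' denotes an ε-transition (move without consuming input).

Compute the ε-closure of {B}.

Begin with {B}.
No ε-moves leave this set, so the closure equals the set itself.

{B}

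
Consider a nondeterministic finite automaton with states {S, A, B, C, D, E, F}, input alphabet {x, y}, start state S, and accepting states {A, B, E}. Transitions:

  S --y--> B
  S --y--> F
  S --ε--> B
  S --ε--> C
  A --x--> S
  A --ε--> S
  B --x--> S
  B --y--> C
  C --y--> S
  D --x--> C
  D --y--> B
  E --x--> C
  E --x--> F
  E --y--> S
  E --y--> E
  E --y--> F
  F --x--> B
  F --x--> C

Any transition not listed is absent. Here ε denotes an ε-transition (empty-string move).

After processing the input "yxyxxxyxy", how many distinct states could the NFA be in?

Start: ε-closure({S}) = {S, B, C}.
Read 'y': S→{B, F}, B→{C}, C→{S}; now {S, B, C, F}.
Read 'x': S→∅, B→{S}, C→∅, F→{B, C}; now {S, B, C}.
Read 'y': S→{B, F}, B→{C}, C→{S}; now {S, B, C, F}.
Read 'x': S→∅, B→{S}, C→∅, F→{B, C}; now {S, B, C}.
Read 'x': S→∅, B→{S}, C→∅; union {S}; ε-closure = {S, B, C}.
Read 'x': S→∅, B→{S}, C→∅; union {S}; ε-closure = {S, B, C}.
Read 'y': S→{B, F}, B→{C}, C→{S}; now {S, B, C, F}.
Read 'x': S→∅, B→{S}, C→∅, F→{B, C}; now {S, B, C}.
Read 'y': S→{B, F}, B→{C}, C→{S}; now {S, B, C, F}.
That set has 4 states.

4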